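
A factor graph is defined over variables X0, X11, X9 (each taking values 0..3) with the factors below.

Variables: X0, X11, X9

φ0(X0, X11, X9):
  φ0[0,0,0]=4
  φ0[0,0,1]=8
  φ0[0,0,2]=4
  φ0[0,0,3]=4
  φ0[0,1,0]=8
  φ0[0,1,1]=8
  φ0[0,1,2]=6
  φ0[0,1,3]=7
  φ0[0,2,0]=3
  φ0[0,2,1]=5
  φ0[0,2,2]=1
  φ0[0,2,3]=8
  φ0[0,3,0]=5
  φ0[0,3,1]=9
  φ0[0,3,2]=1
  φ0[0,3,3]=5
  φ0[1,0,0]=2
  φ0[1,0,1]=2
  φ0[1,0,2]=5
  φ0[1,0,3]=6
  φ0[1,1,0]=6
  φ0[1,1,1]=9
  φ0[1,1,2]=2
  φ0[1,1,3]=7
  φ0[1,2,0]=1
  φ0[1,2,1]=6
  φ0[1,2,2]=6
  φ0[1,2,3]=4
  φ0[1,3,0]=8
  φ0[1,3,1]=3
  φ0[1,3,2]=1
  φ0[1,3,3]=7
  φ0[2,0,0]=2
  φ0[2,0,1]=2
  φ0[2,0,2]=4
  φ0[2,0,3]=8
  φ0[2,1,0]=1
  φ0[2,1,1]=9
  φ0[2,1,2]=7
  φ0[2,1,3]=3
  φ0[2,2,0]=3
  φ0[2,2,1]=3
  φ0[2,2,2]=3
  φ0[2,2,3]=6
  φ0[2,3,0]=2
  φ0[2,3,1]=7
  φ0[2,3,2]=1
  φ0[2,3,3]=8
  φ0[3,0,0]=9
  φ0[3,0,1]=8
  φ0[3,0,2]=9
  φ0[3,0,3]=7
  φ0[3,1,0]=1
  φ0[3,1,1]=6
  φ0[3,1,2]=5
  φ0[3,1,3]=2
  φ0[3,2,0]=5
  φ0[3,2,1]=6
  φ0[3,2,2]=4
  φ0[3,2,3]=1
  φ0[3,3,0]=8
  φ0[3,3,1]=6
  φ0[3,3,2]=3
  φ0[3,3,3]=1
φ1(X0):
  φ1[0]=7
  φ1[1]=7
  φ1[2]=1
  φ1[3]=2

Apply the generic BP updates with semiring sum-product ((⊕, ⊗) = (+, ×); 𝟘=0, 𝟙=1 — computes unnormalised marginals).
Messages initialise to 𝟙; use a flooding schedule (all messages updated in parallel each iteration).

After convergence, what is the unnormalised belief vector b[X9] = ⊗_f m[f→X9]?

b[X9] = [313, 423, 239, 383]

init: all messages = 𝟙 over 4 values
r1 m[φ0→X0] = [86, 75, 69, 81]
r1 m[φ0→X11] = [84, 87, 65, 75]
r1 m[φ0→X9] = [68, 97, 62, 84]
r1 m[φ1→X0] = [7, 7, 1, 2]
r1 m[X0→φ0] = [1, 1, 1, 1]
r1 m[X0→φ1] = [1, 1, 1, 1]
r1 m[X11→φ0] = [1, 1, 1, 1]
r1 m[X9→φ0] = [1, 1, 1, 1]
r2 m[φ0→X0] = [86, 75, 69, 81]
r2 m[φ0→X11] = [84, 87, 65, 75]
r2 m[φ0→X9] = [68, 97, 62, 84]
r2 m[φ1→X0] = [7, 7, 1, 2]
r2 m[X0→φ0] = [7, 7, 1, 2]
r2 m[X0→φ1] = [86, 75, 69, 81]
r2 m[X11→φ0] = [1, 1, 1, 1]
r2 m[X9→φ0] = [1, 1, 1, 1]
r3 m[φ0→X0] = [86, 75, 69, 81]
r3 m[φ0→X11] = [327, 419, 285, 327]
r3 m[φ0→X9] = [313, 423, 239, 383]
r3 m[φ1→X0] = [7, 7, 1, 2]
r3 m[X0→φ0] = [7, 7, 1, 2]
r3 m[X0→φ1] = [86, 75, 69, 81]
r3 m[X11→φ0] = [1, 1, 1, 1]
r3 m[X9→φ0] = [1, 1, 1, 1]
r4 m[φ0→X0] = [86, 75, 69, 81]
r4 m[φ0→X11] = [327, 419, 285, 327]
r4 m[φ0→X9] = [313, 423, 239, 383]
r4 m[φ1→X0] = [7, 7, 1, 2]
r4 m[X0→φ0] = [7, 7, 1, 2]
r4 m[X0→φ1] = [86, 75, 69, 81]
r4 m[X11→φ0] = [1, 1, 1, 1]
r4 m[X9→φ0] = [1, 1, 1, 1]
fixed point reached at round 4
b[X9] = ⊗ incoming = [313, 423, 239, 383]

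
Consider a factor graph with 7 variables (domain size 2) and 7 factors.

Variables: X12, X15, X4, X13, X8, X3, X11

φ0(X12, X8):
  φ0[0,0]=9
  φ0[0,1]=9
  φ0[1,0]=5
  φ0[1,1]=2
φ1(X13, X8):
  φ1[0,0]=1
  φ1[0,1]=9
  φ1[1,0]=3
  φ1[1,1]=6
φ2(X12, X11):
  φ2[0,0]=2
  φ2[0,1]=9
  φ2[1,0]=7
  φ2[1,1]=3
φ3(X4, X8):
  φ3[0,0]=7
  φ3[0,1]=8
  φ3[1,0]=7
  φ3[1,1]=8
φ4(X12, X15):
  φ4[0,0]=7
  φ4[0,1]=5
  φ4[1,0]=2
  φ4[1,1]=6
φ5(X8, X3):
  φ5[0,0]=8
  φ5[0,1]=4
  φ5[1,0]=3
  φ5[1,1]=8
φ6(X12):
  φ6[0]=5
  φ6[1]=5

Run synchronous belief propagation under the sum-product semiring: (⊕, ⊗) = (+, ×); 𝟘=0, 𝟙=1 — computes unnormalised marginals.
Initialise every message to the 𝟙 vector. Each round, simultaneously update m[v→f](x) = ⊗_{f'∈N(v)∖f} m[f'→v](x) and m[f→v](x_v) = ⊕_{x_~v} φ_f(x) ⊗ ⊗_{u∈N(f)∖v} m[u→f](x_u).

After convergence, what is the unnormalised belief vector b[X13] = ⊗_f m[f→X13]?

b[X13] = [12010080, 11119200]

init: all messages = 𝟙 over 2 values
r1 m[φ0→X12] = [18, 7]
r1 m[φ0→X8] = [14, 11]
r1 m[φ1→X13] = [10, 9]
r1 m[φ1→X8] = [4, 15]
r1 m[φ2→X12] = [11, 10]
r1 m[φ2→X11] = [9, 12]
r1 m[φ3→X4] = [15, 15]
r1 m[φ3→X8] = [14, 16]
r1 m[φ4→X12] = [12, 8]
r1 m[φ4→X15] = [9, 11]
r1 m[φ5→X8] = [12, 11]
r1 m[φ5→X3] = [11, 12]
r1 m[φ6→X12] = [5, 5]
r1 m[X12→φ0] = [1, 1]
r1 m[X12→φ2] = [1, 1]
r1 m[X12→φ4] = [1, 1]
r1 m[X12→φ6] = [1, 1]
r1 m[X15→φ4] = [1, 1]
r1 m[X4→φ3] = [1, 1]
r1 m[X13→φ1] = [1, 1]
r1 m[X8→φ0] = [1, 1]
r1 m[X8→φ1] = [1, 1]
r1 m[X8→φ3] = [1, 1]
r1 m[X8→φ5] = [1, 1]
r1 m[X3→φ5] = [1, 1]
r1 m[X11→φ2] = [1, 1]
r2 m[φ0→X12] = [18, 7]
r2 m[φ0→X8] = [14, 11]
r2 m[φ1→X13] = [10, 9]
r2 m[φ1→X8] = [4, 15]
r2 m[φ2→X12] = [11, 10]
r2 m[φ2→X11] = [9, 12]
r2 m[φ3→X4] = [15, 15]
r2 m[φ3→X8] = [14, 16]
r2 m[φ4→X12] = [12, 8]
r2 m[φ4→X15] = [9, 11]
r2 m[φ5→X8] = [12, 11]
r2 m[φ5→X3] = [11, 12]
r2 m[φ6→X12] = [5, 5]
r2 m[X12→φ0] = [660, 400]
r2 m[X12→φ2] = [1080, 280]
r2 m[X12→φ4] = [990, 350]
r2 m[X12→φ6] = [2376, 560]
r2 m[X15→φ4] = [1, 1]
r2 m[X4→φ3] = [1, 1]
r2 m[X13→φ1] = [1, 1]
r2 m[X8→φ0] = [672, 2640]
r2 m[X8→φ1] = [2352, 1936]
r2 m[X8→φ3] = [672, 1815]
r2 m[X8→φ5] = [784, 2640]
r2 m[X3→φ5] = [1, 1]
r2 m[X11→φ2] = [1, 1]
r3 m[φ0→X12] = [29808, 8640]
r3 m[φ0→X8] = [7940, 6740]
r3 m[φ1→X13] = [19776, 18672]
r3 m[φ1→X8] = [4, 15]
r3 m[φ2→X12] = [11, 10]
r3 m[φ2→X11] = [4120, 10560]
r3 m[φ3→X4] = [19224, 19224]
r3 m[φ3→X8] = [14, 16]
r3 m[φ4→X12] = [12, 8]
r3 m[φ4→X15] = [7630, 7050]
r3 m[φ5→X8] = [12, 11]
r3 m[φ5→X3] = [14192, 24256]
r3 m[φ6→X12] = [5, 5]
r3 m[X12→φ0] = [660, 400]
r3 m[X12→φ2] = [1080, 280]
r3 m[X12→φ4] = [990, 350]
r3 m[X12→φ6] = [2376, 560]
r3 m[X15→φ4] = [1, 1]
r3 m[X4→φ3] = [1, 1]
r3 m[X13→φ1] = [1, 1]
r3 m[X8→φ0] = [672, 2640]
r3 m[X8→φ1] = [2352, 1936]
r3 m[X8→φ3] = [672, 1815]
r3 m[X8→φ5] = [784, 2640]
r3 m[X3→φ5] = [1, 1]
r3 m[X11→φ2] = [1, 1]
r4 m[φ0→X12] = [29808, 8640]
r4 m[φ0→X8] = [7940, 6740]
r4 m[φ1→X13] = [19776, 18672]
r4 m[φ1→X8] = [4, 15]
r4 m[φ2→X12] = [11, 10]
r4 m[φ2→X11] = [4120, 10560]
r4 m[φ3→X4] = [19224, 19224]
r4 m[φ3→X8] = [14, 16]
r4 m[φ4→X12] = [12, 8]
r4 m[φ4→X15] = [7630, 7050]
r4 m[φ5→X8] = [12, 11]
r4 m[φ5→X3] = [14192, 24256]
r4 m[φ6→X12] = [5, 5]
r4 m[X12→φ0] = [660, 400]
r4 m[X12→φ2] = [1788480, 345600]
r4 m[X12→φ4] = [1639440, 432000]
r4 m[X12→φ6] = [3934656, 691200]
r4 m[X15→φ4] = [1, 1]
r4 m[X4→φ3] = [1, 1]
r4 m[X13→φ1] = [1, 1]
r4 m[X8→φ0] = [672, 2640]
r4 m[X8→φ1] = [1333920, 1186240]
r4 m[X8→φ3] = [381120, 1112100]
r4 m[X8→φ5] = [444640, 1617600]
r4 m[X3→φ5] = [1, 1]
r4 m[X11→φ2] = [1, 1]
r5 m[φ0→X12] = [29808, 8640]
r5 m[φ0→X8] = [7940, 6740]
r5 m[φ1→X13] = [12010080, 11119200]
r5 m[φ1→X8] = [4, 15]
r5 m[φ2→X12] = [11, 10]
r5 m[φ2→X11] = [5996160, 17133120]
r5 m[φ3→X4] = [11564640, 11564640]
r5 m[φ3→X8] = [14, 16]
r5 m[φ4→X12] = [12, 8]
r5 m[φ4→X15] = [12340080, 10789200]
r5 m[φ5→X8] = [12, 11]
r5 m[φ5→X3] = [8409920, 14719360]
r5 m[φ6→X12] = [5, 5]
r5 m[X12→φ0] = [660, 400]
r5 m[X12→φ2] = [1788480, 345600]
r5 m[X12→φ4] = [1639440, 432000]
r5 m[X12→φ6] = [3934656, 691200]
r5 m[X15→φ4] = [1, 1]
r5 m[X4→φ3] = [1, 1]
r5 m[X13→φ1] = [1, 1]
r5 m[X8→φ0] = [672, 2640]
r5 m[X8→φ1] = [1333920, 1186240]
r5 m[X8→φ3] = [381120, 1112100]
r5 m[X8→φ5] = [444640, 1617600]
r5 m[X3→φ5] = [1, 1]
r5 m[X11→φ2] = [1, 1]
r6 m[φ0→X12] = [29808, 8640]
r6 m[φ0→X8] = [7940, 6740]
r6 m[φ1→X13] = [12010080, 11119200]
r6 m[φ1→X8] = [4, 15]
r6 m[φ2→X12] = [11, 10]
r6 m[φ2→X11] = [5996160, 17133120]
r6 m[φ3→X4] = [11564640, 11564640]
r6 m[φ3→X8] = [14, 16]
r6 m[φ4→X12] = [12, 8]
r6 m[φ4→X15] = [12340080, 10789200]
r6 m[φ5→X8] = [12, 11]
r6 m[φ5→X3] = [8409920, 14719360]
r6 m[φ6→X12] = [5, 5]
r6 m[X12→φ0] = [660, 400]
r6 m[X12→φ2] = [1788480, 345600]
r6 m[X12→φ4] = [1639440, 432000]
r6 m[X12→φ6] = [3934656, 691200]
r6 m[X15→φ4] = [1, 1]
r6 m[X4→φ3] = [1, 1]
r6 m[X13→φ1] = [1, 1]
r6 m[X8→φ0] = [672, 2640]
r6 m[X8→φ1] = [1333920, 1186240]
r6 m[X8→φ3] = [381120, 1112100]
r6 m[X8→φ5] = [444640, 1617600]
r6 m[X3→φ5] = [1, 1]
r6 m[X11→φ2] = [1, 1]
fixed point reached at round 6
b[X13] = ⊗ incoming = [12010080, 11119200]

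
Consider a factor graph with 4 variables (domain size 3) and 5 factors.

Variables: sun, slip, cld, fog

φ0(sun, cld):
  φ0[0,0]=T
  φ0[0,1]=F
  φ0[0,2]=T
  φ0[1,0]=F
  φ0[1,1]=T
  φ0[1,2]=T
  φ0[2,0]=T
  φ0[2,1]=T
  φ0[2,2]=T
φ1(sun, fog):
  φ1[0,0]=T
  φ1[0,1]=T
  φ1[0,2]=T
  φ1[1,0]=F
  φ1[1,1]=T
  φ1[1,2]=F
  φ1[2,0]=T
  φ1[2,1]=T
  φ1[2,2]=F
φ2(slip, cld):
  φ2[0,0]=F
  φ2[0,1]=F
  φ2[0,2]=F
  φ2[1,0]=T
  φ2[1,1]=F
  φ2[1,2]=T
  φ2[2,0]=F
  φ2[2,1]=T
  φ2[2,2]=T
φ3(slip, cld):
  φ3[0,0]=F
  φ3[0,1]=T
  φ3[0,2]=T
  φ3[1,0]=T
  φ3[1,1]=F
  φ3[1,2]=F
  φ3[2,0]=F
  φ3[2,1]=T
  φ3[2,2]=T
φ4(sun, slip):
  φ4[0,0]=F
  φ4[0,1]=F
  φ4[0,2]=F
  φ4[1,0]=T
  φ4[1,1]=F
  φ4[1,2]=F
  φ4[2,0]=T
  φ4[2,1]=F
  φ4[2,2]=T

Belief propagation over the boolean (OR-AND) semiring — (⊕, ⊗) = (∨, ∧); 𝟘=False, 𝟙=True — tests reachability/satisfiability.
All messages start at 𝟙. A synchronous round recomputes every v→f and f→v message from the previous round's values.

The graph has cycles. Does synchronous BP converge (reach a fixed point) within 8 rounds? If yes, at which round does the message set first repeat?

init: all messages = 𝟙 over 3 values
r1 m[φ0→sun] = [T, T, T]
r1 m[φ0→cld] = [T, T, T]
r1 m[φ1→sun] = [T, T, T]
r1 m[φ1→fog] = [T, T, T]
r1 m[φ2→slip] = [F, T, T]
r1 m[φ2→cld] = [T, T, T]
r1 m[φ3→slip] = [T, T, T]
r1 m[φ3→cld] = [T, T, T]
r1 m[φ4→sun] = [F, T, T]
r1 m[φ4→slip] = [T, F, T]
r1 m[sun→φ0] = [T, T, T]
r1 m[sun→φ1] = [T, T, T]
r1 m[sun→φ4] = [T, T, T]
r1 m[slip→φ2] = [T, T, T]
r1 m[slip→φ3] = [T, T, T]
r1 m[slip→φ4] = [T, T, T]
r1 m[cld→φ0] = [T, T, T]
r1 m[cld→φ2] = [T, T, T]
r1 m[cld→φ3] = [T, T, T]
r1 m[fog→φ1] = [T, T, T]
r2 m[φ0→sun] = [T, T, T]
r2 m[φ0→cld] = [T, T, T]
r2 m[φ1→sun] = [T, T, T]
r2 m[φ1→fog] = [T, T, T]
r2 m[φ2→slip] = [F, T, T]
r2 m[φ2→cld] = [T, T, T]
r2 m[φ3→slip] = [T, T, T]
r2 m[φ3→cld] = [T, T, T]
r2 m[φ4→sun] = [F, T, T]
r2 m[φ4→slip] = [T, F, T]
r2 m[sun→φ0] = [F, T, T]
r2 m[sun→φ1] = [F, T, T]
r2 m[sun→φ4] = [T, T, T]
r2 m[slip→φ2] = [T, F, T]
r2 m[slip→φ3] = [F, F, T]
r2 m[slip→φ4] = [F, T, T]
r2 m[cld→φ0] = [T, T, T]
r2 m[cld→φ2] = [T, T, T]
r2 m[cld→φ3] = [T, T, T]
r2 m[fog→φ1] = [T, T, T]
r3 m[φ0→sun] = [T, T, T]
r3 m[φ0→cld] = [T, T, T]
r3 m[φ1→sun] = [T, T, T]
r3 m[φ1→fog] = [T, T, F]
r3 m[φ2→slip] = [F, T, T]
r3 m[φ2→cld] = [F, T, T]
r3 m[φ3→slip] = [T, T, T]
r3 m[φ3→cld] = [F, T, T]
r3 m[φ4→sun] = [F, F, T]
r3 m[φ4→slip] = [T, F, T]
r3 m[sun→φ0] = [F, T, T]
r3 m[sun→φ1] = [F, T, T]
r3 m[sun→φ4] = [T, T, T]
r3 m[slip→φ2] = [T, F, T]
r3 m[slip→φ3] = [F, F, T]
r3 m[slip→φ4] = [F, T, T]
r3 m[cld→φ0] = [T, T, T]
r3 m[cld→φ2] = [T, T, T]
r3 m[cld→φ3] = [T, T, T]
r3 m[fog→φ1] = [T, T, T]
r4 m[φ0→sun] = [T, T, T]
r4 m[φ0→cld] = [T, T, T]
r4 m[φ1→sun] = [T, T, T]
r4 m[φ1→fog] = [T, T, F]
r4 m[φ2→slip] = [F, T, T]
r4 m[φ2→cld] = [F, T, T]
r4 m[φ3→slip] = [T, T, T]
r4 m[φ3→cld] = [F, T, T]
r4 m[φ4→sun] = [F, F, T]
r4 m[φ4→slip] = [T, F, T]
r4 m[sun→φ0] = [F, F, T]
r4 m[sun→φ1] = [F, F, T]
r4 m[sun→φ4] = [T, T, T]
r4 m[slip→φ2] = [T, F, T]
r4 m[slip→φ3] = [F, F, T]
r4 m[slip→φ4] = [F, T, T]
r4 m[cld→φ0] = [F, T, T]
r4 m[cld→φ2] = [F, T, T]
r4 m[cld→φ3] = [F, T, T]
r4 m[fog→φ1] = [T, T, T]
r5 m[φ0→sun] = [T, T, T]
r5 m[φ0→cld] = [T, T, T]
r5 m[φ1→sun] = [T, T, T]
r5 m[φ1→fog] = [T, T, F]
r5 m[φ2→slip] = [F, T, T]
r5 m[φ2→cld] = [F, T, T]
r5 m[φ3→slip] = [T, F, T]
r5 m[φ3→cld] = [F, T, T]
r5 m[φ4→sun] = [F, F, T]
r5 m[φ4→slip] = [T, F, T]
r5 m[sun→φ0] = [F, F, T]
r5 m[sun→φ1] = [F, F, T]
r5 m[sun→φ4] = [T, T, T]
r5 m[slip→φ2] = [T, F, T]
r5 m[slip→φ3] = [F, F, T]
r5 m[slip→φ4] = [F, T, T]
r5 m[cld→φ0] = [F, T, T]
r5 m[cld→φ2] = [F, T, T]
r5 m[cld→φ3] = [F, T, T]
r5 m[fog→φ1] = [T, T, T]
r6 m[φ0→sun] = [T, T, T]
r6 m[φ0→cld] = [T, T, T]
r6 m[φ1→sun] = [T, T, T]
r6 m[φ1→fog] = [T, T, F]
r6 m[φ2→slip] = [F, T, T]
r6 m[φ2→cld] = [F, T, T]
r6 m[φ3→slip] = [T, F, T]
r6 m[φ3→cld] = [F, T, T]
r6 m[φ4→sun] = [F, F, T]
r6 m[φ4→slip] = [T, F, T]
r6 m[sun→φ0] = [F, F, T]
r6 m[sun→φ1] = [F, F, T]
r6 m[sun→φ4] = [T, T, T]
r6 m[slip→φ2] = [T, F, T]
r6 m[slip→φ3] = [F, F, T]
r6 m[slip→φ4] = [F, F, T]
r6 m[cld→φ0] = [F, T, T]
r6 m[cld→φ2] = [F, T, T]
r6 m[cld→φ3] = [F, T, T]
r6 m[fog→φ1] = [T, T, T]
r7 m[φ0→sun] = [T, T, T]
r7 m[φ0→cld] = [T, T, T]
r7 m[φ1→sun] = [T, T, T]
r7 m[φ1→fog] = [T, T, F]
r7 m[φ2→slip] = [F, T, T]
r7 m[φ2→cld] = [F, T, T]
r7 m[φ3→slip] = [T, F, T]
r7 m[φ3→cld] = [F, T, T]
r7 m[φ4→sun] = [F, F, T]
r7 m[φ4→slip] = [T, F, T]
r7 m[sun→φ0] = [F, F, T]
r7 m[sun→φ1] = [F, F, T]
r7 m[sun→φ4] = [T, T, T]
r7 m[slip→φ2] = [T, F, T]
r7 m[slip→φ3] = [F, F, T]
r7 m[slip→φ4] = [F, F, T]
r7 m[cld→φ0] = [F, T, T]
r7 m[cld→φ2] = [F, T, T]
r7 m[cld→φ3] = [F, T, T]
r7 m[fog→φ1] = [T, T, T]
fixed point reached at round 7
messages reach a fixed point at round 7

CONVERGED at round 7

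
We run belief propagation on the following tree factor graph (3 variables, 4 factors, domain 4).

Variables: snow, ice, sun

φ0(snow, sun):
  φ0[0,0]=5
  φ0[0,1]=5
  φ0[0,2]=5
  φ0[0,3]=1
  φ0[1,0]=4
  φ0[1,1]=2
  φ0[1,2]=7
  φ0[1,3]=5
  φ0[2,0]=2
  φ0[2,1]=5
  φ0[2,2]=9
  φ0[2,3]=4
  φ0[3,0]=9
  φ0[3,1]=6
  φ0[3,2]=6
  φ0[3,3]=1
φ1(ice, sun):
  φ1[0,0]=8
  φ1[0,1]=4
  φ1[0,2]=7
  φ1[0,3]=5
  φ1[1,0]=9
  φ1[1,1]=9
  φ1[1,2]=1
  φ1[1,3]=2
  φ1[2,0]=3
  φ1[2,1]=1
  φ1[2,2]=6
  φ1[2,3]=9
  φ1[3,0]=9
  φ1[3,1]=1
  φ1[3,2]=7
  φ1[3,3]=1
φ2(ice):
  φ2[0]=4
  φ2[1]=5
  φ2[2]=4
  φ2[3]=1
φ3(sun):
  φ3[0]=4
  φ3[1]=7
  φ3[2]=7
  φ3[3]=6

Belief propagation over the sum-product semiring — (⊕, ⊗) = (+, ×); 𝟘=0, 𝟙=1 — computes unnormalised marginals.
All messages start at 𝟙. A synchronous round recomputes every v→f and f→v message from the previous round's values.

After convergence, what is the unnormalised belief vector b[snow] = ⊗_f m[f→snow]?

init: all messages = 𝟙 over 4 values
r1 m[φ0→snow] = [16, 18, 20, 22]
r1 m[φ0→sun] = [20, 18, 27, 11]
r1 m[φ1→ice] = [24, 21, 19, 18]
r1 m[φ1→sun] = [29, 15, 21, 17]
r1 m[φ2→ice] = [4, 5, 4, 1]
r1 m[φ3→sun] = [4, 7, 7, 6]
r1 m[snow→φ0] = [1, 1, 1, 1]
r1 m[ice→φ1] = [1, 1, 1, 1]
r1 m[ice→φ2] = [1, 1, 1, 1]
r1 m[sun→φ0] = [1, 1, 1, 1]
r1 m[sun→φ1] = [1, 1, 1, 1]
r1 m[sun→φ3] = [1, 1, 1, 1]
r2 m[φ0→snow] = [16, 18, 20, 22]
r2 m[φ0→sun] = [20, 18, 27, 11]
r2 m[φ1→ice] = [24, 21, 19, 18]
r2 m[φ1→sun] = [29, 15, 21, 17]
r2 m[φ2→ice] = [4, 5, 4, 1]
r2 m[φ3→sun] = [4, 7, 7, 6]
r2 m[snow→φ0] = [1, 1, 1, 1]
r2 m[ice→φ1] = [4, 5, 4, 1]
r2 m[ice→φ2] = [24, 21, 19, 18]
r2 m[sun→φ0] = [116, 105, 147, 102]
r2 m[sun→φ1] = [80, 126, 189, 66]
r2 m[sun→φ3] = [580, 270, 567, 187]
r3 m[φ0→snow] = [1942, 2213, 2488, 2658]
r3 m[φ0→sun] = [20, 18, 27, 11]
r3 m[φ1→ice] = [2797, 2175, 2094, 2235]
r3 m[φ1→sun] = [98, 66, 64, 67]
r3 m[φ2→ice] = [4, 5, 4, 1]
r3 m[φ3→sun] = [4, 7, 7, 6]
r3 m[snow→φ0] = [1, 1, 1, 1]
r3 m[ice→φ1] = [4, 5, 4, 1]
r3 m[ice→φ2] = [24, 21, 19, 18]
r3 m[sun→φ0] = [116, 105, 147, 102]
r3 m[sun→φ1] = [80, 126, 189, 66]
r3 m[sun→φ3] = [580, 270, 567, 187]
r4 m[φ0→snow] = [1942, 2213, 2488, 2658]
r4 m[φ0→sun] = [20, 18, 27, 11]
r4 m[φ1→ice] = [2797, 2175, 2094, 2235]
r4 m[φ1→sun] = [98, 66, 64, 67]
r4 m[φ2→ice] = [4, 5, 4, 1]
r4 m[φ3→sun] = [4, 7, 7, 6]
r4 m[snow→φ0] = [1, 1, 1, 1]
r4 m[ice→φ1] = [4, 5, 4, 1]
r4 m[ice→φ2] = [2797, 2175, 2094, 2235]
r4 m[sun→φ0] = [392, 462, 448, 402]
r4 m[sun→φ1] = [80, 126, 189, 66]
r4 m[sun→φ3] = [1960, 1188, 1728, 737]
r5 m[φ0→snow] = [6912, 7638, 8734, 9390]
r5 m[φ0→sun] = [20, 18, 27, 11]
r5 m[φ1→ice] = [2797, 2175, 2094, 2235]
r5 m[φ1→sun] = [98, 66, 64, 67]
r5 m[φ2→ice] = [4, 5, 4, 1]
r5 m[φ3→sun] = [4, 7, 7, 6]
r5 m[snow→φ0] = [1, 1, 1, 1]
r5 m[ice→φ1] = [4, 5, 4, 1]
r5 m[ice→φ2] = [2797, 2175, 2094, 2235]
r5 m[sun→φ0] = [392, 462, 448, 402]
r5 m[sun→φ1] = [80, 126, 189, 66]
r5 m[sun→φ3] = [1960, 1188, 1728, 737]
r6 m[φ0→snow] = [6912, 7638, 8734, 9390]
r6 m[φ0→sun] = [20, 18, 27, 11]
r6 m[φ1→ice] = [2797, 2175, 2094, 2235]
r6 m[φ1→sun] = [98, 66, 64, 67]
r6 m[φ2→ice] = [4, 5, 4, 1]
r6 m[φ3→sun] = [4, 7, 7, 6]
r6 m[snow→φ0] = [1, 1, 1, 1]
r6 m[ice→φ1] = [4, 5, 4, 1]
r6 m[ice→φ2] = [2797, 2175, 2094, 2235]
r6 m[sun→φ0] = [392, 462, 448, 402]
r6 m[sun→φ1] = [80, 126, 189, 66]
r6 m[sun→φ3] = [1960, 1188, 1728, 737]
fixed point reached at round 6
b[snow] = ⊗ incoming = [6912, 7638, 8734, 9390]

b[snow] = [6912, 7638, 8734, 9390]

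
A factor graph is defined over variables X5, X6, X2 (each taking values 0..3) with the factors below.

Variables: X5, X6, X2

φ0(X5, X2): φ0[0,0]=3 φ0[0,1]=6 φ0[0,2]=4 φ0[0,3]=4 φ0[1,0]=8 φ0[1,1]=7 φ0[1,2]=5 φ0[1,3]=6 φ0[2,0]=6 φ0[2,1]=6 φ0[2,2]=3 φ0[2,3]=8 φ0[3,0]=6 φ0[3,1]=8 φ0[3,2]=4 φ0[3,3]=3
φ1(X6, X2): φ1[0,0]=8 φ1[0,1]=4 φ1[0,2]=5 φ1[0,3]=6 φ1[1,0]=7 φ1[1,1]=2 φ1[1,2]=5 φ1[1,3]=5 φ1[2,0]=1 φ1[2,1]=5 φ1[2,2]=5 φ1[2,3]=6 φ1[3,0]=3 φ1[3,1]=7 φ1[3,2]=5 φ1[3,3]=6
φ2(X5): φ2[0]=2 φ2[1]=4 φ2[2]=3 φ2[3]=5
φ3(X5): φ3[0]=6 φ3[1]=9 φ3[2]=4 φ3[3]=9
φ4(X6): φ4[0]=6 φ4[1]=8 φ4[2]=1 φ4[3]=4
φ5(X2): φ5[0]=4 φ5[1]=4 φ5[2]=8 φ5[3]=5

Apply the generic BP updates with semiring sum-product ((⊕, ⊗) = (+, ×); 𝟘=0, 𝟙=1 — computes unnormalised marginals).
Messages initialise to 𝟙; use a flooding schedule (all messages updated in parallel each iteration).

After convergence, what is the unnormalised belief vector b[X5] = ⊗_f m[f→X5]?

b[X5] = [99792, 459648, 132960, 439830]

init: all messages = 𝟙 over 4 values
r1 m[φ0→X5] = [17, 26, 23, 21]
r1 m[φ0→X2] = [23, 27, 16, 21]
r1 m[φ1→X6] = [23, 19, 17, 21]
r1 m[φ1→X2] = [19, 18, 20, 23]
r1 m[φ2→X5] = [2, 4, 3, 5]
r1 m[φ3→X5] = [6, 9, 4, 9]
r1 m[φ4→X6] = [6, 8, 1, 4]
r1 m[φ5→X2] = [4, 4, 8, 5]
r1 m[X5→φ0] = [1, 1, 1, 1]
r1 m[X5→φ2] = [1, 1, 1, 1]
r1 m[X5→φ3] = [1, 1, 1, 1]
r1 m[X6→φ1] = [1, 1, 1, 1]
r1 m[X6→φ4] = [1, 1, 1, 1]
r1 m[X2→φ0] = [1, 1, 1, 1]
r1 m[X2→φ1] = [1, 1, 1, 1]
r1 m[X2→φ5] = [1, 1, 1, 1]
r2 m[φ0→X5] = [17, 26, 23, 21]
r2 m[φ0→X2] = [23, 27, 16, 21]
r2 m[φ1→X6] = [23, 19, 17, 21]
r2 m[φ1→X2] = [19, 18, 20, 23]
r2 m[φ2→X5] = [2, 4, 3, 5]
r2 m[φ3→X5] = [6, 9, 4, 9]
r2 m[φ4→X6] = [6, 8, 1, 4]
r2 m[φ5→X2] = [4, 4, 8, 5]
r2 m[X5→φ0] = [12, 36, 12, 45]
r2 m[X5→φ2] = [102, 234, 92, 189]
r2 m[X5→φ3] = [34, 104, 69, 105]
r2 m[X6→φ1] = [6, 8, 1, 4]
r2 m[X6→φ4] = [23, 19, 17, 21]
r2 m[X2→φ0] = [76, 72, 160, 115]
r2 m[X2→φ1] = [92, 108, 128, 105]
r2 m[X2→φ5] = [437, 486, 320, 483]
r3 m[φ0→X5] = [1760, 2602, 2288, 2017]
r3 m[φ0→X2] = [666, 756, 444, 495]
r3 m[φ1→X6] = [2438, 2025, 1902, 2302]
r3 m[φ1→X2] = [117, 73, 95, 106]
r3 m[φ2→X5] = [2, 4, 3, 5]
r3 m[φ3→X5] = [6, 9, 4, 9]
r3 m[φ4→X6] = [6, 8, 1, 4]
r3 m[φ5→X2] = [4, 4, 8, 5]
r3 m[X5→φ0] = [12, 36, 12, 45]
r3 m[X5→φ2] = [102, 234, 92, 189]
r3 m[X5→φ3] = [34, 104, 69, 105]
r3 m[X6→φ1] = [6, 8, 1, 4]
r3 m[X6→φ4] = [23, 19, 17, 21]
r3 m[X2→φ0] = [76, 72, 160, 115]
r3 m[X2→φ1] = [92, 108, 128, 105]
r3 m[X2→φ5] = [437, 486, 320, 483]
r4 m[φ0→X5] = [1760, 2602, 2288, 2017]
r4 m[φ0→X2] = [666, 756, 444, 495]
r4 m[φ1→X6] = [2438, 2025, 1902, 2302]
r4 m[φ1→X2] = [117, 73, 95, 106]
r4 m[φ2→X5] = [2, 4, 3, 5]
r4 m[φ3→X5] = [6, 9, 4, 9]
r4 m[φ4→X6] = [6, 8, 1, 4]
r4 m[φ5→X2] = [4, 4, 8, 5]
r4 m[X5→φ0] = [12, 36, 12, 45]
r4 m[X5→φ2] = [10560, 23418, 9152, 18153]
r4 m[X5→φ3] = [3520, 10408, 6864, 10085]
r4 m[X6→φ1] = [6, 8, 1, 4]
r4 m[X6→φ4] = [2438, 2025, 1902, 2302]
r4 m[X2→φ0] = [468, 292, 760, 530]
r4 m[X2→φ1] = [2664, 3024, 3552, 2475]
r4 m[X2→φ5] = [77922, 55188, 42180, 52470]
r5 m[φ0→X5] = [8316, 12768, 11080, 9774]
r5 m[φ0→X2] = [666, 756, 444, 495]
r5 m[φ1→X6] = [66018, 54831, 50394, 61770]
r5 m[φ1→X2] = [117, 73, 95, 106]
r5 m[φ2→X5] = [2, 4, 3, 5]
r5 m[φ3→X5] = [6, 9, 4, 9]
r5 m[φ4→X6] = [6, 8, 1, 4]
r5 m[φ5→X2] = [4, 4, 8, 5]
r5 m[X5→φ0] = [12, 36, 12, 45]
r5 m[X5→φ2] = [10560, 23418, 9152, 18153]
r5 m[X5→φ3] = [3520, 10408, 6864, 10085]
r5 m[X6→φ1] = [6, 8, 1, 4]
r5 m[X6→φ4] = [2438, 2025, 1902, 2302]
r5 m[X2→φ0] = [468, 292, 760, 530]
r5 m[X2→φ1] = [2664, 3024, 3552, 2475]
r5 m[X2→φ5] = [77922, 55188, 42180, 52470]
r6 m[φ0→X5] = [8316, 12768, 11080, 9774]
r6 m[φ0→X2] = [666, 756, 444, 495]
r6 m[φ1→X6] = [66018, 54831, 50394, 61770]
r6 m[φ1→X2] = [117, 73, 95, 106]
r6 m[φ2→X5] = [2, 4, 3, 5]
r6 m[φ3→X5] = [6, 9, 4, 9]
r6 m[φ4→X6] = [6, 8, 1, 4]
r6 m[φ5→X2] = [4, 4, 8, 5]
r6 m[X5→φ0] = [12, 36, 12, 45]
r6 m[X5→φ2] = [49896, 114912, 44320, 87966]
r6 m[X5→φ3] = [16632, 51072, 33240, 48870]
r6 m[X6→φ1] = [6, 8, 1, 4]
r6 m[X6→φ4] = [66018, 54831, 50394, 61770]
r6 m[X2→φ0] = [468, 292, 760, 530]
r6 m[X2→φ1] = [2664, 3024, 3552, 2475]
r6 m[X2→φ5] = [77922, 55188, 42180, 52470]
r7 m[φ0→X5] = [8316, 12768, 11080, 9774]
r7 m[φ0→X2] = [666, 756, 444, 495]
r7 m[φ1→X6] = [66018, 54831, 50394, 61770]
r7 m[φ1→X2] = [117, 73, 95, 106]
r7 m[φ2→X5] = [2, 4, 3, 5]
r7 m[φ3→X5] = [6, 9, 4, 9]
r7 m[φ4→X6] = [6, 8, 1, 4]
r7 m[φ5→X2] = [4, 4, 8, 5]
r7 m[X5→φ0] = [12, 36, 12, 45]
r7 m[X5→φ2] = [49896, 114912, 44320, 87966]
r7 m[X5→φ3] = [16632, 51072, 33240, 48870]
r7 m[X6→φ1] = [6, 8, 1, 4]
r7 m[X6→φ4] = [66018, 54831, 50394, 61770]
r7 m[X2→φ0] = [468, 292, 760, 530]
r7 m[X2→φ1] = [2664, 3024, 3552, 2475]
r7 m[X2→φ5] = [77922, 55188, 42180, 52470]
fixed point reached at round 7
b[X5] = ⊗ incoming = [99792, 459648, 132960, 439830]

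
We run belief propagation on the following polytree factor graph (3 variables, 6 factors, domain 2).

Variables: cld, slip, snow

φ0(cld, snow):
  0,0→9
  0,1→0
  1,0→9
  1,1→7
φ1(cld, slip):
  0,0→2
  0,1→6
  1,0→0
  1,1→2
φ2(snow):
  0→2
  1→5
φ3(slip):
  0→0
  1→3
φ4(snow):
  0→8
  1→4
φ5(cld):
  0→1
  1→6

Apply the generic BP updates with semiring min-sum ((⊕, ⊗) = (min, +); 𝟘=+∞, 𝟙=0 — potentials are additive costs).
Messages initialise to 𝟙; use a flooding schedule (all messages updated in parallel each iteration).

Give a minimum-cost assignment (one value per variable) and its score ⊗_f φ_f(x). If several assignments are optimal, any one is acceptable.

init: all messages = 𝟙 over 2 values
r1 m[φ0→cld] = [0, 7]
r1 m[φ0→snow] = [9, 0]
r1 m[φ1→cld] = [2, 0]
r1 m[φ1→slip] = [0, 2]
r1 m[φ2→snow] = [2, 5]
r1 m[φ3→slip] = [0, 3]
r1 m[φ4→snow] = [8, 4]
r1 m[φ5→cld] = [1, 6]
r1 m[cld→φ0] = [0, 0]
r1 m[cld→φ1] = [0, 0]
r1 m[cld→φ5] = [0, 0]
r1 m[slip→φ1] = [0, 0]
r1 m[slip→φ3] = [0, 0]
r1 m[snow→φ0] = [0, 0]
r1 m[snow→φ2] = [0, 0]
r1 m[snow→φ4] = [0, 0]
r2 m[φ0→cld] = [0, 7]
r2 m[φ0→snow] = [9, 0]
r2 m[φ1→cld] = [2, 0]
r2 m[φ1→slip] = [0, 2]
r2 m[φ2→snow] = [2, 5]
r2 m[φ3→slip] = [0, 3]
r2 m[φ4→snow] = [8, 4]
r2 m[φ5→cld] = [1, 6]
r2 m[cld→φ0] = [3, 6]
r2 m[cld→φ1] = [1, 13]
r2 m[cld→φ5] = [2, 7]
r2 m[slip→φ1] = [0, 3]
r2 m[slip→φ3] = [0, 2]
r2 m[snow→φ0] = [10, 9]
r2 m[snow→φ2] = [17, 4]
r2 m[snow→φ4] = [11, 5]
r3 m[φ0→cld] = [9, 16]
r3 m[φ0→snow] = [12, 3]
r3 m[φ1→cld] = [2, 0]
r3 m[φ1→slip] = [3, 7]
r3 m[φ2→snow] = [2, 5]
r3 m[φ3→slip] = [0, 3]
r3 m[φ4→snow] = [8, 4]
r3 m[φ5→cld] = [1, 6]
r3 m[cld→φ0] = [3, 6]
r3 m[cld→φ1] = [1, 13]
r3 m[cld→φ5] = [2, 7]
r3 m[slip→φ1] = [0, 3]
r3 m[slip→φ3] = [0, 2]
r3 m[snow→φ0] = [10, 9]
r3 m[snow→φ2] = [17, 4]
r3 m[snow→φ4] = [11, 5]
r4 m[φ0→cld] = [9, 16]
r4 m[φ0→snow] = [12, 3]
r4 m[φ1→cld] = [2, 0]
r4 m[φ1→slip] = [3, 7]
r4 m[φ2→snow] = [2, 5]
r4 m[φ3→slip] = [0, 3]
r4 m[φ4→snow] = [8, 4]
r4 m[φ5→cld] = [1, 6]
r4 m[cld→φ0] = [3, 6]
r4 m[cld→φ1] = [10, 22]
r4 m[cld→φ5] = [11, 16]
r4 m[slip→φ1] = [0, 3]
r4 m[slip→φ3] = [3, 7]
r4 m[snow→φ0] = [10, 9]
r4 m[snow→φ2] = [20, 7]
r4 m[snow→φ4] = [14, 8]
r5 m[φ0→cld] = [9, 16]
r5 m[φ0→snow] = [12, 3]
r5 m[φ1→cld] = [2, 0]
r5 m[φ1→slip] = [12, 16]
r5 m[φ2→snow] = [2, 5]
r5 m[φ3→slip] = [0, 3]
r5 m[φ4→snow] = [8, 4]
r5 m[φ5→cld] = [1, 6]
r5 m[cld→φ0] = [3, 6]
r5 m[cld→φ1] = [10, 22]
r5 m[cld→φ5] = [11, 16]
r5 m[slip→φ1] = [0, 3]
r5 m[slip→φ3] = [3, 7]
r5 m[snow→φ0] = [10, 9]
r5 m[snow→φ2] = [20, 7]
r5 m[snow→φ4] = [14, 8]
r6 m[φ0→cld] = [9, 16]
r6 m[φ0→snow] = [12, 3]
r6 m[φ1→cld] = [2, 0]
r6 m[φ1→slip] = [12, 16]
r6 m[φ2→snow] = [2, 5]
r6 m[φ3→slip] = [0, 3]
r6 m[φ4→snow] = [8, 4]
r6 m[φ5→cld] = [1, 6]
r6 m[cld→φ0] = [3, 6]
r6 m[cld→φ1] = [10, 22]
r6 m[cld→φ5] = [11, 16]
r6 m[slip→φ1] = [0, 3]
r6 m[slip→φ3] = [12, 16]
r6 m[snow→φ0] = [10, 9]
r6 m[snow→φ2] = [20, 7]
r6 m[snow→φ4] = [14, 8]
r7 m[φ0→cld] = [9, 16]
r7 m[φ0→snow] = [12, 3]
r7 m[φ1→cld] = [2, 0]
r7 m[φ1→slip] = [12, 16]
r7 m[φ2→snow] = [2, 5]
r7 m[φ3→slip] = [0, 3]
r7 m[φ4→snow] = [8, 4]
r7 m[φ5→cld] = [1, 6]
r7 m[cld→φ0] = [3, 6]
r7 m[cld→φ1] = [10, 22]
r7 m[cld→φ5] = [11, 16]
r7 m[slip→φ1] = [0, 3]
r7 m[slip→φ3] = [12, 16]
r7 m[snow→φ0] = [10, 9]
r7 m[snow→φ2] = [20, 7]
r7 m[snow→φ4] = [14, 8]
fixed point reached at round 7
traceback from cld: (cld=0, slip=0, snow=1), score=12

assignment: (cld=0, slip=0, snow=1); score = 12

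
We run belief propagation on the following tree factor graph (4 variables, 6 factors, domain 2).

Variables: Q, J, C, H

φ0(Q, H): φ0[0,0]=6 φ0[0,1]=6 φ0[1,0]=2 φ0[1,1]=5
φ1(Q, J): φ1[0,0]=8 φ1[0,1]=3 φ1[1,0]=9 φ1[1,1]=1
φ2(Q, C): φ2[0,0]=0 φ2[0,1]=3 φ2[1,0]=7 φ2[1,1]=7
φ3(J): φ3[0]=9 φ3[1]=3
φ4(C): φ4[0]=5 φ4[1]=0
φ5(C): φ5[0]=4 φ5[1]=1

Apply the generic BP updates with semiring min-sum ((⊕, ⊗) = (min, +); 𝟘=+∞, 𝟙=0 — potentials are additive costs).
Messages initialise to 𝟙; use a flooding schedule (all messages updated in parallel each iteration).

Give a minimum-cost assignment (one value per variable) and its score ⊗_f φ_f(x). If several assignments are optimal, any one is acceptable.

assignment: (Q=1, J=1, C=1, H=0); score = 14

init: all messages = 𝟙 over 2 values
r1 m[φ0→Q] = [6, 2]
r1 m[φ0→H] = [2, 5]
r1 m[φ1→Q] = [3, 1]
r1 m[φ1→J] = [8, 1]
r1 m[φ2→Q] = [0, 7]
r1 m[φ2→C] = [0, 3]
r1 m[φ3→J] = [9, 3]
r1 m[φ4→C] = [5, 0]
r1 m[φ5→C] = [4, 1]
r1 m[Q→φ0] = [0, 0]
r1 m[Q→φ1] = [0, 0]
r1 m[Q→φ2] = [0, 0]
r1 m[J→φ1] = [0, 0]
r1 m[J→φ3] = [0, 0]
r1 m[C→φ2] = [0, 0]
r1 m[C→φ4] = [0, 0]
r1 m[C→φ5] = [0, 0]
r1 m[H→φ0] = [0, 0]
r2 m[φ0→Q] = [6, 2]
r2 m[φ0→H] = [2, 5]
r2 m[φ1→Q] = [3, 1]
r2 m[φ1→J] = [8, 1]
r2 m[φ2→Q] = [0, 7]
r2 m[φ2→C] = [0, 3]
r2 m[φ3→J] = [9, 3]
r2 m[φ4→C] = [5, 0]
r2 m[φ5→C] = [4, 1]
r2 m[Q→φ0] = [3, 8]
r2 m[Q→φ1] = [6, 9]
r2 m[Q→φ2] = [9, 3]
r2 m[J→φ1] = [9, 3]
r2 m[J→φ3] = [8, 1]
r2 m[C→φ2] = [9, 1]
r2 m[C→φ4] = [4, 4]
r2 m[C→φ5] = [5, 3]
r2 m[H→φ0] = [0, 0]
r3 m[φ0→Q] = [6, 2]
r3 m[φ0→H] = [9, 9]
r3 m[φ1→Q] = [6, 4]
r3 m[φ1→J] = [14, 9]
r3 m[φ2→Q] = [4, 8]
r3 m[φ2→C] = [9, 10]
r3 m[φ3→J] = [9, 3]
r3 m[φ4→C] = [5, 0]
r3 m[φ5→C] = [4, 1]
r3 m[Q→φ0] = [3, 8]
r3 m[Q→φ1] = [6, 9]
r3 m[Q→φ2] = [9, 3]
r3 m[J→φ1] = [9, 3]
r3 m[J→φ3] = [8, 1]
r3 m[C→φ2] = [9, 1]
r3 m[C→φ4] = [4, 4]
r3 m[C→φ5] = [5, 3]
r3 m[H→φ0] = [0, 0]
r4 m[φ0→Q] = [6, 2]
r4 m[φ0→H] = [9, 9]
r4 m[φ1→Q] = [6, 4]
r4 m[φ1→J] = [14, 9]
r4 m[φ2→Q] = [4, 8]
r4 m[φ2→C] = [9, 10]
r4 m[φ3→J] = [9, 3]
r4 m[φ4→C] = [5, 0]
r4 m[φ5→C] = [4, 1]
r4 m[Q→φ0] = [10, 12]
r4 m[Q→φ1] = [10, 10]
r4 m[Q→φ2] = [12, 6]
r4 m[J→φ1] = [9, 3]
r4 m[J→φ3] = [14, 9]
r4 m[C→φ2] = [9, 1]
r4 m[C→φ4] = [13, 11]
r4 m[C→φ5] = [14, 10]
r4 m[H→φ0] = [0, 0]
r5 m[φ0→Q] = [6, 2]
r5 m[φ0→H] = [14, 16]
r5 m[φ1→Q] = [6, 4]
r5 m[φ1→J] = [18, 11]
r5 m[φ2→Q] = [4, 8]
r5 m[φ2→C] = [12, 13]
r5 m[φ3→J] = [9, 3]
r5 m[φ4→C] = [5, 0]
r5 m[φ5→C] = [4, 1]
r5 m[Q→φ0] = [10, 12]
r5 m[Q→φ1] = [10, 10]
r5 m[Q→φ2] = [12, 6]
r5 m[J→φ1] = [9, 3]
r5 m[J→φ3] = [14, 9]
r5 m[C→φ2] = [9, 1]
r5 m[C→φ4] = [13, 11]
r5 m[C→φ5] = [14, 10]
r5 m[H→φ0] = [0, 0]
r6 m[φ0→Q] = [6, 2]
r6 m[φ0→H] = [14, 16]
r6 m[φ1→Q] = [6, 4]
r6 m[φ1→J] = [18, 11]
r6 m[φ2→Q] = [4, 8]
r6 m[φ2→C] = [12, 13]
r6 m[φ3→J] = [9, 3]
r6 m[φ4→C] = [5, 0]
r6 m[φ5→C] = [4, 1]
r6 m[Q→φ0] = [10, 12]
r6 m[Q→φ1] = [10, 10]
r6 m[Q→φ2] = [12, 6]
r6 m[J→φ1] = [9, 3]
r6 m[J→φ3] = [18, 11]
r6 m[C→φ2] = [9, 1]
r6 m[C→φ4] = [16, 14]
r6 m[C→φ5] = [17, 13]
r6 m[H→φ0] = [0, 0]
r7 m[φ0→Q] = [6, 2]
r7 m[φ0→H] = [14, 16]
r7 m[φ1→Q] = [6, 4]
r7 m[φ1→J] = [18, 11]
r7 m[φ2→Q] = [4, 8]
r7 m[φ2→C] = [12, 13]
r7 m[φ3→J] = [9, 3]
r7 m[φ4→C] = [5, 0]
r7 m[φ5→C] = [4, 1]
r7 m[Q→φ0] = [10, 12]
r7 m[Q→φ1] = [10, 10]
r7 m[Q→φ2] = [12, 6]
r7 m[J→φ1] = [9, 3]
r7 m[J→φ3] = [18, 11]
r7 m[C→φ2] = [9, 1]
r7 m[C→φ4] = [16, 14]
r7 m[C→φ5] = [17, 13]
r7 m[H→φ0] = [0, 0]
fixed point reached at round 7
traceback from Q: (Q=1, J=1, C=1, H=0), score=14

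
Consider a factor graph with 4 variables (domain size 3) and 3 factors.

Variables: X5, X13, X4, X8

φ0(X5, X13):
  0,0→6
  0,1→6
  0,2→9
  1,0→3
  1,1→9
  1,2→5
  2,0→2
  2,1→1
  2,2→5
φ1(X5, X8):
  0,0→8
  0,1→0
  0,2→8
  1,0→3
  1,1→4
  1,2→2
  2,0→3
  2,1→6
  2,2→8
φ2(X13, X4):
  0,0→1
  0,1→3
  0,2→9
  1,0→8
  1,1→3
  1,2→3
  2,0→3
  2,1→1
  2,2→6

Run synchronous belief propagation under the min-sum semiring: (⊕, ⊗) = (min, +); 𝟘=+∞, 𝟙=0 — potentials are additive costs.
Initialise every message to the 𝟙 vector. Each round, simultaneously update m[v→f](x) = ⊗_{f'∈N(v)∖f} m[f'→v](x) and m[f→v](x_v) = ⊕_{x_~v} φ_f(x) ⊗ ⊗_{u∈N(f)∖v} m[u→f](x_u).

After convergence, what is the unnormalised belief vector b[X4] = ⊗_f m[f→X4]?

b[X4] = [6, 7, 7]

init: all messages = 𝟙 over 3 values
r1 m[φ0→X5] = [6, 3, 1]
r1 m[φ0→X13] = [2, 1, 5]
r1 m[φ1→X5] = [0, 2, 3]
r1 m[φ1→X8] = [3, 0, 2]
r1 m[φ2→X13] = [1, 3, 1]
r1 m[φ2→X4] = [1, 1, 3]
r1 m[X5→φ0] = [0, 0, 0]
r1 m[X5→φ1] = [0, 0, 0]
r1 m[X13→φ0] = [0, 0, 0]
r1 m[X13→φ2] = [0, 0, 0]
r1 m[X4→φ2] = [0, 0, 0]
r1 m[X8→φ1] = [0, 0, 0]
r2 m[φ0→X5] = [6, 3, 1]
r2 m[φ0→X13] = [2, 1, 5]
r2 m[φ1→X5] = [0, 2, 3]
r2 m[φ1→X8] = [3, 0, 2]
r2 m[φ2→X13] = [1, 3, 1]
r2 m[φ2→X4] = [1, 1, 3]
r2 m[X5→φ0] = [0, 2, 3]
r2 m[X5→φ1] = [6, 3, 1]
r2 m[X13→φ0] = [1, 3, 1]
r2 m[X13→φ2] = [2, 1, 5]
r2 m[X4→φ2] = [0, 0, 0]
r2 m[X8→φ1] = [0, 0, 0]
r3 m[φ0→X5] = [7, 4, 3]
r3 m[φ0→X13] = [5, 4, 7]
r3 m[φ1→X5] = [0, 2, 3]
r3 m[φ1→X8] = [4, 6, 5]
r3 m[φ2→X13] = [1, 3, 1]
r3 m[φ2→X4] = [3, 4, 4]
r3 m[X5→φ0] = [0, 2, 3]
r3 m[X5→φ1] = [6, 3, 1]
r3 m[X13→φ0] = [1, 3, 1]
r3 m[X13→φ2] = [2, 1, 5]
r3 m[X4→φ2] = [0, 0, 0]
r3 m[X8→φ1] = [0, 0, 0]
r4 m[φ0→X5] = [7, 4, 3]
r4 m[φ0→X13] = [5, 4, 7]
r4 m[φ1→X5] = [0, 2, 3]
r4 m[φ1→X8] = [4, 6, 5]
r4 m[φ2→X13] = [1, 3, 1]
r4 m[φ2→X4] = [3, 4, 4]
r4 m[X5→φ0] = [0, 2, 3]
r4 m[X5→φ1] = [7, 4, 3]
r4 m[X13→φ0] = [1, 3, 1]
r4 m[X13→φ2] = [5, 4, 7]
r4 m[X4→φ2] = [0, 0, 0]
r4 m[X8→φ1] = [0, 0, 0]
r5 m[φ0→X5] = [7, 4, 3]
r5 m[φ0→X13] = [5, 4, 7]
r5 m[φ1→X5] = [0, 2, 3]
r5 m[φ1→X8] = [6, 7, 6]
r5 m[φ2→X13] = [1, 3, 1]
r5 m[φ2→X4] = [6, 7, 7]
r5 m[X5→φ0] = [0, 2, 3]
r5 m[X5→φ1] = [7, 4, 3]
r5 m[X13→φ0] = [1, 3, 1]
r5 m[X13→φ2] = [5, 4, 7]
r5 m[X4→φ2] = [0, 0, 0]
r5 m[X8→φ1] = [0, 0, 0]
r6 m[φ0→X5] = [7, 4, 3]
r6 m[φ0→X13] = [5, 4, 7]
r6 m[φ1→X5] = [0, 2, 3]
r6 m[φ1→X8] = [6, 7, 6]
r6 m[φ2→X13] = [1, 3, 1]
r6 m[φ2→X4] = [6, 7, 7]
r6 m[X5→φ0] = [0, 2, 3]
r6 m[X5→φ1] = [7, 4, 3]
r6 m[X13→φ0] = [1, 3, 1]
r6 m[X13→φ2] = [5, 4, 7]
r6 m[X4→φ2] = [0, 0, 0]
r6 m[X8→φ1] = [0, 0, 0]
fixed point reached at round 6
b[X4] = ⊗ incoming = [6, 7, 7]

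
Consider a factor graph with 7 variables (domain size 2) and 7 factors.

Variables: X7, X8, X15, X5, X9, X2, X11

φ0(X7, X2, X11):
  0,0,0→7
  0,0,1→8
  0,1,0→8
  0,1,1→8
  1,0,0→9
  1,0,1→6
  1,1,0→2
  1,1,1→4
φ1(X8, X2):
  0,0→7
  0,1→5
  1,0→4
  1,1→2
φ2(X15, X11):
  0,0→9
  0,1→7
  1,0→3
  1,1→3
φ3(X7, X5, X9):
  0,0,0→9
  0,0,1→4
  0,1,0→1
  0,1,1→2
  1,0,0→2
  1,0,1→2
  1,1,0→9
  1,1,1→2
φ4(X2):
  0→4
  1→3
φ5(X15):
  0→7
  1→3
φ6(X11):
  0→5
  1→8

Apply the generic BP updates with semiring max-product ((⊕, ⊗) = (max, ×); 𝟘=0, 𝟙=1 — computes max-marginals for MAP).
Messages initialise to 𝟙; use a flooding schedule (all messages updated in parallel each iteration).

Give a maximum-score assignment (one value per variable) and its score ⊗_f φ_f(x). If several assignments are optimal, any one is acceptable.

assignment: (X7=0, X8=0, X15=0, X5=0, X9=0, X2=0, X11=1); score = 790272

init: all messages = 𝟙 over 2 values
r1 m[φ0→X7] = [8, 9]
r1 m[φ0→X2] = [9, 8]
r1 m[φ0→X11] = [9, 8]
r1 m[φ1→X8] = [7, 4]
r1 m[φ1→X2] = [7, 5]
r1 m[φ2→X15] = [9, 3]
r1 m[φ2→X11] = [9, 7]
r1 m[φ3→X7] = [9, 9]
r1 m[φ3→X5] = [9, 9]
r1 m[φ3→X9] = [9, 4]
r1 m[φ4→X2] = [4, 3]
r1 m[φ5→X15] = [7, 3]
r1 m[φ6→X11] = [5, 8]
r1 m[X7→φ0] = [1, 1]
r1 m[X7→φ3] = [1, 1]
r1 m[X8→φ1] = [1, 1]
r1 m[X15→φ2] = [1, 1]
r1 m[X15→φ5] = [1, 1]
r1 m[X5→φ3] = [1, 1]
r1 m[X9→φ3] = [1, 1]
r1 m[X2→φ0] = [1, 1]
r1 m[X2→φ1] = [1, 1]
r1 m[X2→φ4] = [1, 1]
r1 m[X11→φ0] = [1, 1]
r1 m[X11→φ2] = [1, 1]
r1 m[X11→φ6] = [1, 1]
r2 m[φ0→X7] = [8, 9]
r2 m[φ0→X2] = [9, 8]
r2 m[φ0→X11] = [9, 8]
r2 m[φ1→X8] = [7, 4]
r2 m[φ1→X2] = [7, 5]
r2 m[φ2→X15] = [9, 3]
r2 m[φ2→X11] = [9, 7]
r2 m[φ3→X7] = [9, 9]
r2 m[φ3→X5] = [9, 9]
r2 m[φ3→X9] = [9, 4]
r2 m[φ4→X2] = [4, 3]
r2 m[φ5→X15] = [7, 3]
r2 m[φ6→X11] = [5, 8]
r2 m[X7→φ0] = [9, 9]
r2 m[X7→φ3] = [8, 9]
r2 m[X8→φ1] = [1, 1]
r2 m[X15→φ2] = [7, 3]
r2 m[X15→φ5] = [9, 3]
r2 m[X5→φ3] = [1, 1]
r2 m[X9→φ3] = [1, 1]
r2 m[X2→φ0] = [28, 15]
r2 m[X2→φ1] = [36, 24]
r2 m[X2→φ4] = [63, 40]
r2 m[X11→φ0] = [45, 56]
r2 m[X11→φ2] = [45, 64]
r2 m[X11→φ6] = [81, 56]
r3 m[φ0→X7] = [12544, 11340]
r3 m[φ0→X2] = [4032, 4032]
r3 m[φ0→X11] = [2268, 2016]
r3 m[φ1→X8] = [252, 144]
r3 m[φ1→X2] = [7, 5]
r3 m[φ2→X15] = [448, 192]
r3 m[φ2→X11] = [63, 49]
r3 m[φ3→X7] = [9, 9]
r3 m[φ3→X5] = [72, 81]
r3 m[φ3→X9] = [81, 32]
r3 m[φ4→X2] = [4, 3]
r3 m[φ5→X15] = [7, 3]
r3 m[φ6→X11] = [5, 8]
r3 m[X7→φ0] = [9, 9]
r3 m[X7→φ3] = [8, 9]
r3 m[X8→φ1] = [1, 1]
r3 m[X15→φ2] = [7, 3]
r3 m[X15→φ5] = [9, 3]
r3 m[X5→φ3] = [1, 1]
r3 m[X9→φ3] = [1, 1]
r3 m[X2→φ0] = [28, 15]
r3 m[X2→φ1] = [36, 24]
r3 m[X2→φ4] = [63, 40]
r3 m[X11→φ0] = [45, 56]
r3 m[X11→φ2] = [45, 64]
r3 m[X11→φ6] = [81, 56]
r4 m[φ0→X7] = [12544, 11340]
r4 m[φ0→X2] = [4032, 4032]
r4 m[φ0→X11] = [2268, 2016]
r4 m[φ1→X8] = [252, 144]
r4 m[φ1→X2] = [7, 5]
r4 m[φ2→X15] = [448, 192]
r4 m[φ2→X11] = [63, 49]
r4 m[φ3→X7] = [9, 9]
r4 m[φ3→X5] = [72, 81]
r4 m[φ3→X9] = [81, 32]
r4 m[φ4→X2] = [4, 3]
r4 m[φ5→X15] = [7, 3]
r4 m[φ6→X11] = [5, 8]
r4 m[X7→φ0] = [9, 9]
r4 m[X7→φ3] = [12544, 11340]
r4 m[X8→φ1] = [1, 1]
r4 m[X15→φ2] = [7, 3]
r4 m[X15→φ5] = [448, 192]
r4 m[X5→φ3] = [1, 1]
r4 m[X9→φ3] = [1, 1]
r4 m[X2→φ0] = [28, 15]
r4 m[X2→φ1] = [16128, 12096]
r4 m[X2→φ4] = [28224, 20160]
r4 m[X11→φ0] = [315, 392]
r4 m[X11→φ2] = [11340, 16128]
r4 m[X11→φ6] = [142884, 98784]
r5 m[φ0→X7] = [87808, 79380]
r5 m[φ0→X2] = [28224, 28224]
r5 m[φ0→X11] = [2268, 2016]
r5 m[φ1→X8] = [112896, 64512]
r5 m[φ1→X2] = [7, 5]
r5 m[φ2→X15] = [112896, 48384]
r5 m[φ2→X11] = [63, 49]
r5 m[φ3→X7] = [9, 9]
r5 m[φ3→X5] = [112896, 102060]
r5 m[φ3→X9] = [112896, 50176]
r5 m[φ4→X2] = [4, 3]
r5 m[φ5→X15] = [7, 3]
r5 m[φ6→X11] = [5, 8]
r5 m[X7→φ0] = [9, 9]
r5 m[X7→φ3] = [12544, 11340]
r5 m[X8→φ1] = [1, 1]
r5 m[X15→φ2] = [7, 3]
r5 m[X15→φ5] = [448, 192]
r5 m[X5→φ3] = [1, 1]
r5 m[X9→φ3] = [1, 1]
r5 m[X2→φ0] = [28, 15]
r5 m[X2→φ1] = [16128, 12096]
r5 m[X2→φ4] = [28224, 20160]
r5 m[X11→φ0] = [315, 392]
r5 m[X11→φ2] = [11340, 16128]
r5 m[X11→φ6] = [142884, 98784]
r6 m[φ0→X7] = [87808, 79380]
r6 m[φ0→X2] = [28224, 28224]
r6 m[φ0→X11] = [2268, 2016]
r6 m[φ1→X8] = [112896, 64512]
r6 m[φ1→X2] = [7, 5]
r6 m[φ2→X15] = [112896, 48384]
r6 m[φ2→X11] = [63, 49]
r6 m[φ3→X7] = [9, 9]
r6 m[φ3→X5] = [112896, 102060]
r6 m[φ3→X9] = [112896, 50176]
r6 m[φ4→X2] = [4, 3]
r6 m[φ5→X15] = [7, 3]
r6 m[φ6→X11] = [5, 8]
r6 m[X7→φ0] = [9, 9]
r6 m[X7→φ3] = [87808, 79380]
r6 m[X8→φ1] = [1, 1]
r6 m[X15→φ2] = [7, 3]
r6 m[X15→φ5] = [112896, 48384]
r6 m[X5→φ3] = [1, 1]
r6 m[X9→φ3] = [1, 1]
r6 m[X2→φ0] = [28, 15]
r6 m[X2→φ1] = [112896, 84672]
r6 m[X2→φ4] = [197568, 141120]
r6 m[X11→φ0] = [315, 392]
r6 m[X11→φ2] = [11340, 16128]
r6 m[X11→φ6] = [142884, 98784]
r7 m[φ0→X7] = [87808, 79380]
r7 m[φ0→X2] = [28224, 28224]
r7 m[φ0→X11] = [2268, 2016]
r7 m[φ1→X8] = [790272, 451584]
r7 m[φ1→X2] = [7, 5]
r7 m[φ2→X15] = [112896, 48384]
r7 m[φ2→X11] = [63, 49]
r7 m[φ3→X7] = [9, 9]
r7 m[φ3→X5] = [790272, 714420]
r7 m[φ3→X9] = [790272, 351232]
r7 m[φ4→X2] = [4, 3]
r7 m[φ5→X15] = [7, 3]
r7 m[φ6→X11] = [5, 8]
r7 m[X7→φ0] = [9, 9]
r7 m[X7→φ3] = [87808, 79380]
r7 m[X8→φ1] = [1, 1]
r7 m[X15→φ2] = [7, 3]
r7 m[X15→φ5] = [112896, 48384]
r7 m[X5→φ3] = [1, 1]
r7 m[X9→φ3] = [1, 1]
r7 m[X2→φ0] = [28, 15]
r7 m[X2→φ1] = [112896, 84672]
r7 m[X2→φ4] = [197568, 141120]
r7 m[X11→φ0] = [315, 392]
r7 m[X11→φ2] = [11340, 16128]
r7 m[X11→φ6] = [142884, 98784]
r8 m[φ0→X7] = [87808, 79380]
r8 m[φ0→X2] = [28224, 28224]
r8 m[φ0→X11] = [2268, 2016]
r8 m[φ1→X8] = [790272, 451584]
r8 m[φ1→X2] = [7, 5]
r8 m[φ2→X15] = [112896, 48384]
r8 m[φ2→X11] = [63, 49]
r8 m[φ3→X7] = [9, 9]
r8 m[φ3→X5] = [790272, 714420]
r8 m[φ3→X9] = [790272, 351232]
r8 m[φ4→X2] = [4, 3]
r8 m[φ5→X15] = [7, 3]
r8 m[φ6→X11] = [5, 8]
r8 m[X7→φ0] = [9, 9]
r8 m[X7→φ3] = [87808, 79380]
r8 m[X8→φ1] = [1, 1]
r8 m[X15→φ2] = [7, 3]
r8 m[X15→φ5] = [112896, 48384]
r8 m[X5→φ3] = [1, 1]
r8 m[X9→φ3] = [1, 1]
r8 m[X2→φ0] = [28, 15]
r8 m[X2→φ1] = [112896, 84672]
r8 m[X2→φ4] = [197568, 141120]
r8 m[X11→φ0] = [315, 392]
r8 m[X11→φ2] = [11340, 16128]
r8 m[X11→φ6] = [142884, 98784]
fixed point reached at round 8
traceback from X7: (X7=0, X8=0, X15=0, X5=0, X9=0, X2=0, X11=1), score=790272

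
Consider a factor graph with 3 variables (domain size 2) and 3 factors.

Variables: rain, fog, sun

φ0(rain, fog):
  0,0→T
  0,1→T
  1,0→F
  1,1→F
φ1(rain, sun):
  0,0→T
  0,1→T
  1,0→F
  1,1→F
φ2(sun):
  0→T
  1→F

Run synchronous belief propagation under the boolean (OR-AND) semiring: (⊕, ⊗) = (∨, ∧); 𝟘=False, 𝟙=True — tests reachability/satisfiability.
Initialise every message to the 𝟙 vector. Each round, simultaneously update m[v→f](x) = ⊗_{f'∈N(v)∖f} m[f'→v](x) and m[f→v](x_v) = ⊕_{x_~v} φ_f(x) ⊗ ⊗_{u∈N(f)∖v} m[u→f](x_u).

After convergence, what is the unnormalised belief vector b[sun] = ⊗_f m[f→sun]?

init: all messages = 𝟙 over 2 values
r1 m[φ0→rain] = [T, F]
r1 m[φ0→fog] = [T, T]
r1 m[φ1→rain] = [T, F]
r1 m[φ1→sun] = [T, T]
r1 m[φ2→sun] = [T, F]
r1 m[rain→φ0] = [T, T]
r1 m[rain→φ1] = [T, T]
r1 m[fog→φ0] = [T, T]
r1 m[sun→φ1] = [T, T]
r1 m[sun→φ2] = [T, T]
r2 m[φ0→rain] = [T, F]
r2 m[φ0→fog] = [T, T]
r2 m[φ1→rain] = [T, F]
r2 m[φ1→sun] = [T, T]
r2 m[φ2→sun] = [T, F]
r2 m[rain→φ0] = [T, F]
r2 m[rain→φ1] = [T, F]
r2 m[fog→φ0] = [T, T]
r2 m[sun→φ1] = [T, F]
r2 m[sun→φ2] = [T, T]
r3 m[φ0→rain] = [T, F]
r3 m[φ0→fog] = [T, T]
r3 m[φ1→rain] = [T, F]
r3 m[φ1→sun] = [T, T]
r3 m[φ2→sun] = [T, F]
r3 m[rain→φ0] = [T, F]
r3 m[rain→φ1] = [T, F]
r3 m[fog→φ0] = [T, T]
r3 m[sun→φ1] = [T, F]
r3 m[sun→φ2] = [T, T]
fixed point reached at round 3
b[sun] = ⊗ incoming = [T, F]

b[sun] = [T, F]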